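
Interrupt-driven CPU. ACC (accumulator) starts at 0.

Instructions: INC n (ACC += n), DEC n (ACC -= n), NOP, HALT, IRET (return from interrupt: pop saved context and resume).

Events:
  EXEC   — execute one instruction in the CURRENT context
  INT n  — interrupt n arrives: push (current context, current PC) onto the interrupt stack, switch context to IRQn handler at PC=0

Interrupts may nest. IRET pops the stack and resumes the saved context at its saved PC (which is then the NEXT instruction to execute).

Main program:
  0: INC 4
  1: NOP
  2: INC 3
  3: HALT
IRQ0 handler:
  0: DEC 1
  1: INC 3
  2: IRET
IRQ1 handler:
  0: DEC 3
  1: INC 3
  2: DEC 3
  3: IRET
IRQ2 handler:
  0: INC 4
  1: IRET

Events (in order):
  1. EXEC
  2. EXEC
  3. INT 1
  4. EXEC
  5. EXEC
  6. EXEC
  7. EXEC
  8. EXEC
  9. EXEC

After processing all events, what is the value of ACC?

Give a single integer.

Event 1 (EXEC): [MAIN] PC=0: INC 4 -> ACC=4
Event 2 (EXEC): [MAIN] PC=1: NOP
Event 3 (INT 1): INT 1 arrives: push (MAIN, PC=2), enter IRQ1 at PC=0 (depth now 1)
Event 4 (EXEC): [IRQ1] PC=0: DEC 3 -> ACC=1
Event 5 (EXEC): [IRQ1] PC=1: INC 3 -> ACC=4
Event 6 (EXEC): [IRQ1] PC=2: DEC 3 -> ACC=1
Event 7 (EXEC): [IRQ1] PC=3: IRET -> resume MAIN at PC=2 (depth now 0)
Event 8 (EXEC): [MAIN] PC=2: INC 3 -> ACC=4
Event 9 (EXEC): [MAIN] PC=3: HALT

Answer: 4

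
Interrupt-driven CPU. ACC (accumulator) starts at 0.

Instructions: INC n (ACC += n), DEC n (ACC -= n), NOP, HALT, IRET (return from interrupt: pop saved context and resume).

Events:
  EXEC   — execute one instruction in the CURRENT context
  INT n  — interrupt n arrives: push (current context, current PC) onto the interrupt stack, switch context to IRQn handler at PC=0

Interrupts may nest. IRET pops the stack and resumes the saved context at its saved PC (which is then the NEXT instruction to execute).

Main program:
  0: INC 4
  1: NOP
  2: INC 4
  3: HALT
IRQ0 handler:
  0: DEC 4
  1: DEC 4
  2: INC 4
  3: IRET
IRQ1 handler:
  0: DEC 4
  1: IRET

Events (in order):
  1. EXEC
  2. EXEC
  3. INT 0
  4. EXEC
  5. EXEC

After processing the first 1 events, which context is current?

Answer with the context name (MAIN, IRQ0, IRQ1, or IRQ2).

Answer: MAIN

Derivation:
Event 1 (EXEC): [MAIN] PC=0: INC 4 -> ACC=4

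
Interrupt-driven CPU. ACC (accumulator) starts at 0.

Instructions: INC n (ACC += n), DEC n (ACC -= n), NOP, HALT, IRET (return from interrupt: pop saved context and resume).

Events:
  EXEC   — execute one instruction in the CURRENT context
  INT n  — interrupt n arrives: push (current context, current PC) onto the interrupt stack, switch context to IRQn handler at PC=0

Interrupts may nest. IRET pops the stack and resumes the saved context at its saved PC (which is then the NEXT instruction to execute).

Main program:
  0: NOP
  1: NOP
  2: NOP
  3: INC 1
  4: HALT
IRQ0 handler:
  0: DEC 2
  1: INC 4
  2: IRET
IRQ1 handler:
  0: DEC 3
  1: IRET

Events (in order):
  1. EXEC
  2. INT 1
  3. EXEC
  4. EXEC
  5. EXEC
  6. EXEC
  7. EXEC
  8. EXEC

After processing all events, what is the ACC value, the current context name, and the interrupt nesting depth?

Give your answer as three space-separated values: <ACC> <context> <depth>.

Event 1 (EXEC): [MAIN] PC=0: NOP
Event 2 (INT 1): INT 1 arrives: push (MAIN, PC=1), enter IRQ1 at PC=0 (depth now 1)
Event 3 (EXEC): [IRQ1] PC=0: DEC 3 -> ACC=-3
Event 4 (EXEC): [IRQ1] PC=1: IRET -> resume MAIN at PC=1 (depth now 0)
Event 5 (EXEC): [MAIN] PC=1: NOP
Event 6 (EXEC): [MAIN] PC=2: NOP
Event 7 (EXEC): [MAIN] PC=3: INC 1 -> ACC=-2
Event 8 (EXEC): [MAIN] PC=4: HALT

Answer: -2 MAIN 0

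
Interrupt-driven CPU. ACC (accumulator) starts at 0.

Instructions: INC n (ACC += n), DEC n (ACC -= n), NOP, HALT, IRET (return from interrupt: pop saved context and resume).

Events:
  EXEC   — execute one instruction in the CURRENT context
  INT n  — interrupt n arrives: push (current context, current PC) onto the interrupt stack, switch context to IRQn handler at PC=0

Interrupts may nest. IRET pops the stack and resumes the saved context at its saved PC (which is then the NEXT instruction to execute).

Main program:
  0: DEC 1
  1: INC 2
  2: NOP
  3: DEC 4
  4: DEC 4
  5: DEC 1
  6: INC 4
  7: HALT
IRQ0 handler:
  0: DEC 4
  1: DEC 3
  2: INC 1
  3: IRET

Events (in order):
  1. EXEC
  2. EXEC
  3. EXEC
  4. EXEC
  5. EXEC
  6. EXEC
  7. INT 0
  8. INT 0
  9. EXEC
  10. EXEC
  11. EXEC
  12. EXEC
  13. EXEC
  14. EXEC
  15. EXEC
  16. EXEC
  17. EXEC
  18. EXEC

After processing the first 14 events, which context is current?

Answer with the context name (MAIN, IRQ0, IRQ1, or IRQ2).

Answer: IRQ0

Derivation:
Event 1 (EXEC): [MAIN] PC=0: DEC 1 -> ACC=-1
Event 2 (EXEC): [MAIN] PC=1: INC 2 -> ACC=1
Event 3 (EXEC): [MAIN] PC=2: NOP
Event 4 (EXEC): [MAIN] PC=3: DEC 4 -> ACC=-3
Event 5 (EXEC): [MAIN] PC=4: DEC 4 -> ACC=-7
Event 6 (EXEC): [MAIN] PC=5: DEC 1 -> ACC=-8
Event 7 (INT 0): INT 0 arrives: push (MAIN, PC=6), enter IRQ0 at PC=0 (depth now 1)
Event 8 (INT 0): INT 0 arrives: push (IRQ0, PC=0), enter IRQ0 at PC=0 (depth now 2)
Event 9 (EXEC): [IRQ0] PC=0: DEC 4 -> ACC=-12
Event 10 (EXEC): [IRQ0] PC=1: DEC 3 -> ACC=-15
Event 11 (EXEC): [IRQ0] PC=2: INC 1 -> ACC=-14
Event 12 (EXEC): [IRQ0] PC=3: IRET -> resume IRQ0 at PC=0 (depth now 1)
Event 13 (EXEC): [IRQ0] PC=0: DEC 4 -> ACC=-18
Event 14 (EXEC): [IRQ0] PC=1: DEC 3 -> ACC=-21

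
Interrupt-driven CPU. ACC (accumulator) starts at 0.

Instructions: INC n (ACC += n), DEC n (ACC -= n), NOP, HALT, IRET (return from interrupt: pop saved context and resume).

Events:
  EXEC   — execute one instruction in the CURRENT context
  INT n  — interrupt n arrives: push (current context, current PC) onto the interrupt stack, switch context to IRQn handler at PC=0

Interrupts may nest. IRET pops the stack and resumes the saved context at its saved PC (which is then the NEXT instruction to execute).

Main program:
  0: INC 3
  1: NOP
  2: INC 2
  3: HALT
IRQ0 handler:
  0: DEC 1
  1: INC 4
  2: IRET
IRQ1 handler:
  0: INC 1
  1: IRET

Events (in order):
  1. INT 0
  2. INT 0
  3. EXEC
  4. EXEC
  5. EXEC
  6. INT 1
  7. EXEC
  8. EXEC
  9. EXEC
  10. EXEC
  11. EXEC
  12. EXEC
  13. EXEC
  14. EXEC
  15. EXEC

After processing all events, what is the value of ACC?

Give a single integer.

Event 1 (INT 0): INT 0 arrives: push (MAIN, PC=0), enter IRQ0 at PC=0 (depth now 1)
Event 2 (INT 0): INT 0 arrives: push (IRQ0, PC=0), enter IRQ0 at PC=0 (depth now 2)
Event 3 (EXEC): [IRQ0] PC=0: DEC 1 -> ACC=-1
Event 4 (EXEC): [IRQ0] PC=1: INC 4 -> ACC=3
Event 5 (EXEC): [IRQ0] PC=2: IRET -> resume IRQ0 at PC=0 (depth now 1)
Event 6 (INT 1): INT 1 arrives: push (IRQ0, PC=0), enter IRQ1 at PC=0 (depth now 2)
Event 7 (EXEC): [IRQ1] PC=0: INC 1 -> ACC=4
Event 8 (EXEC): [IRQ1] PC=1: IRET -> resume IRQ0 at PC=0 (depth now 1)
Event 9 (EXEC): [IRQ0] PC=0: DEC 1 -> ACC=3
Event 10 (EXEC): [IRQ0] PC=1: INC 4 -> ACC=7
Event 11 (EXEC): [IRQ0] PC=2: IRET -> resume MAIN at PC=0 (depth now 0)
Event 12 (EXEC): [MAIN] PC=0: INC 3 -> ACC=10
Event 13 (EXEC): [MAIN] PC=1: NOP
Event 14 (EXEC): [MAIN] PC=2: INC 2 -> ACC=12
Event 15 (EXEC): [MAIN] PC=3: HALT

Answer: 12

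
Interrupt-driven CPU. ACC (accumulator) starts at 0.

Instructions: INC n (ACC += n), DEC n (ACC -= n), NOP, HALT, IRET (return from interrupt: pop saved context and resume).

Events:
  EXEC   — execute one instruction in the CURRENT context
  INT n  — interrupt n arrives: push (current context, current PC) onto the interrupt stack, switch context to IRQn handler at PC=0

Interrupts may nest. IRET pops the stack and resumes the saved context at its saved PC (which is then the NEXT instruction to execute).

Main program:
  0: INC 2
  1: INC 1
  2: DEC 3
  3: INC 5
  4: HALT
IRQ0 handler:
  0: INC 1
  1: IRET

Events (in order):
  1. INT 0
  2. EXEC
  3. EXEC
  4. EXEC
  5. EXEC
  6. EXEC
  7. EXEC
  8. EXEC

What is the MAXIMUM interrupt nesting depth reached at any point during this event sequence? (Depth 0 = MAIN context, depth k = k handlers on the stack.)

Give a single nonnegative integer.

Answer: 1

Derivation:
Event 1 (INT 0): INT 0 arrives: push (MAIN, PC=0), enter IRQ0 at PC=0 (depth now 1) [depth=1]
Event 2 (EXEC): [IRQ0] PC=0: INC 1 -> ACC=1 [depth=1]
Event 3 (EXEC): [IRQ0] PC=1: IRET -> resume MAIN at PC=0 (depth now 0) [depth=0]
Event 4 (EXEC): [MAIN] PC=0: INC 2 -> ACC=3 [depth=0]
Event 5 (EXEC): [MAIN] PC=1: INC 1 -> ACC=4 [depth=0]
Event 6 (EXEC): [MAIN] PC=2: DEC 3 -> ACC=1 [depth=0]
Event 7 (EXEC): [MAIN] PC=3: INC 5 -> ACC=6 [depth=0]
Event 8 (EXEC): [MAIN] PC=4: HALT [depth=0]
Max depth observed: 1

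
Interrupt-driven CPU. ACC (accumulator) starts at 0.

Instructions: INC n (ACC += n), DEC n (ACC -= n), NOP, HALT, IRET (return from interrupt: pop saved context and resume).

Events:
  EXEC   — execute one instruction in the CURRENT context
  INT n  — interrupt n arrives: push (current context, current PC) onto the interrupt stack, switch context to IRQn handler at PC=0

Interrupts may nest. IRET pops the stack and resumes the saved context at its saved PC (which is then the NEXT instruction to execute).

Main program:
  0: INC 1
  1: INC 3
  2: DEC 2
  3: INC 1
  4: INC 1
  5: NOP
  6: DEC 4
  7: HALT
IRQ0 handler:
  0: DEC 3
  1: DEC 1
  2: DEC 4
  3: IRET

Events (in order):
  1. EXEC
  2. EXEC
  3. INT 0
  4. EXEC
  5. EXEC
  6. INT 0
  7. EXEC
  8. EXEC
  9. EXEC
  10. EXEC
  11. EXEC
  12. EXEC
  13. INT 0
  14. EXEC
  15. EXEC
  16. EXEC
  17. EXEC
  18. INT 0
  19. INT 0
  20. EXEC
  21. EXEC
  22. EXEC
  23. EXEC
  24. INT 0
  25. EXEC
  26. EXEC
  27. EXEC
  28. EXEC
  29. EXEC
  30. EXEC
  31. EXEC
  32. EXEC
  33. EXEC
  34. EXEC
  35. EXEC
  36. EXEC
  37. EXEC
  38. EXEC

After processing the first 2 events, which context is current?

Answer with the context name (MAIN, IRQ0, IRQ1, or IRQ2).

Event 1 (EXEC): [MAIN] PC=0: INC 1 -> ACC=1
Event 2 (EXEC): [MAIN] PC=1: INC 3 -> ACC=4

Answer: MAIN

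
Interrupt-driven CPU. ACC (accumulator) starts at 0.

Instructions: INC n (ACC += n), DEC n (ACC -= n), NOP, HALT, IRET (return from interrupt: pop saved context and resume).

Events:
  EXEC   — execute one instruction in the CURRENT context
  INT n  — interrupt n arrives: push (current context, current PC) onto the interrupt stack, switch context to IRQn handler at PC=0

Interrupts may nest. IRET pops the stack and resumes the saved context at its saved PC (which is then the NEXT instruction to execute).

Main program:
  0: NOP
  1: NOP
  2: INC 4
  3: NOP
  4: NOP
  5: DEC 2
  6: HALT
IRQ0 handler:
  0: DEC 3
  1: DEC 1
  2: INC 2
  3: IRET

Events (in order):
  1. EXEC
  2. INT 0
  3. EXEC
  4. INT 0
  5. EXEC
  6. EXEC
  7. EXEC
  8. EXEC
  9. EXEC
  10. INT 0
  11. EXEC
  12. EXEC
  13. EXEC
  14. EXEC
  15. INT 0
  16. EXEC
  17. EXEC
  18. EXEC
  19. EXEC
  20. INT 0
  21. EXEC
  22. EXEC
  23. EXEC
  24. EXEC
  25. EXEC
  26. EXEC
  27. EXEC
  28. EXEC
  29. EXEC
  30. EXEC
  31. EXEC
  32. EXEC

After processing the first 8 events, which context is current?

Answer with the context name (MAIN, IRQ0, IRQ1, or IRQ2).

Event 1 (EXEC): [MAIN] PC=0: NOP
Event 2 (INT 0): INT 0 arrives: push (MAIN, PC=1), enter IRQ0 at PC=0 (depth now 1)
Event 3 (EXEC): [IRQ0] PC=0: DEC 3 -> ACC=-3
Event 4 (INT 0): INT 0 arrives: push (IRQ0, PC=1), enter IRQ0 at PC=0 (depth now 2)
Event 5 (EXEC): [IRQ0] PC=0: DEC 3 -> ACC=-6
Event 6 (EXEC): [IRQ0] PC=1: DEC 1 -> ACC=-7
Event 7 (EXEC): [IRQ0] PC=2: INC 2 -> ACC=-5
Event 8 (EXEC): [IRQ0] PC=3: IRET -> resume IRQ0 at PC=1 (depth now 1)

Answer: IRQ0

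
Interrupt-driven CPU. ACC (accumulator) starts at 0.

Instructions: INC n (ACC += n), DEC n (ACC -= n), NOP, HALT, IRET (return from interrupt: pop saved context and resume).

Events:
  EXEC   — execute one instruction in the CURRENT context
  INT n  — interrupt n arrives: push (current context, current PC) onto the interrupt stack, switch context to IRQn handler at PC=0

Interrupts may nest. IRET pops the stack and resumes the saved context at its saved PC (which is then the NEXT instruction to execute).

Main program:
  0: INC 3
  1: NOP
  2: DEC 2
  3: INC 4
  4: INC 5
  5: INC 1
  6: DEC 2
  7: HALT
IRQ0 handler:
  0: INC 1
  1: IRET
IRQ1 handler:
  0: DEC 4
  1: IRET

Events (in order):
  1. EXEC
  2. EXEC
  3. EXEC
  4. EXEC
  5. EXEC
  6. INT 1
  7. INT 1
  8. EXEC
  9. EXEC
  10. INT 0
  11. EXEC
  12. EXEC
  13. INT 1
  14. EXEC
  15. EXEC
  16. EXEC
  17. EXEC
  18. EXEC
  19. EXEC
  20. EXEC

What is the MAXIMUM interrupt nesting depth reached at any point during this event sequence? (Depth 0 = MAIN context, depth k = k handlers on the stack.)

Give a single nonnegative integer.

Event 1 (EXEC): [MAIN] PC=0: INC 3 -> ACC=3 [depth=0]
Event 2 (EXEC): [MAIN] PC=1: NOP [depth=0]
Event 3 (EXEC): [MAIN] PC=2: DEC 2 -> ACC=1 [depth=0]
Event 4 (EXEC): [MAIN] PC=3: INC 4 -> ACC=5 [depth=0]
Event 5 (EXEC): [MAIN] PC=4: INC 5 -> ACC=10 [depth=0]
Event 6 (INT 1): INT 1 arrives: push (MAIN, PC=5), enter IRQ1 at PC=0 (depth now 1) [depth=1]
Event 7 (INT 1): INT 1 arrives: push (IRQ1, PC=0), enter IRQ1 at PC=0 (depth now 2) [depth=2]
Event 8 (EXEC): [IRQ1] PC=0: DEC 4 -> ACC=6 [depth=2]
Event 9 (EXEC): [IRQ1] PC=1: IRET -> resume IRQ1 at PC=0 (depth now 1) [depth=1]
Event 10 (INT 0): INT 0 arrives: push (IRQ1, PC=0), enter IRQ0 at PC=0 (depth now 2) [depth=2]
Event 11 (EXEC): [IRQ0] PC=0: INC 1 -> ACC=7 [depth=2]
Event 12 (EXEC): [IRQ0] PC=1: IRET -> resume IRQ1 at PC=0 (depth now 1) [depth=1]
Event 13 (INT 1): INT 1 arrives: push (IRQ1, PC=0), enter IRQ1 at PC=0 (depth now 2) [depth=2]
Event 14 (EXEC): [IRQ1] PC=0: DEC 4 -> ACC=3 [depth=2]
Event 15 (EXEC): [IRQ1] PC=1: IRET -> resume IRQ1 at PC=0 (depth now 1) [depth=1]
Event 16 (EXEC): [IRQ1] PC=0: DEC 4 -> ACC=-1 [depth=1]
Event 17 (EXEC): [IRQ1] PC=1: IRET -> resume MAIN at PC=5 (depth now 0) [depth=0]
Event 18 (EXEC): [MAIN] PC=5: INC 1 -> ACC=0 [depth=0]
Event 19 (EXEC): [MAIN] PC=6: DEC 2 -> ACC=-2 [depth=0]
Event 20 (EXEC): [MAIN] PC=7: HALT [depth=0]
Max depth observed: 2

Answer: 2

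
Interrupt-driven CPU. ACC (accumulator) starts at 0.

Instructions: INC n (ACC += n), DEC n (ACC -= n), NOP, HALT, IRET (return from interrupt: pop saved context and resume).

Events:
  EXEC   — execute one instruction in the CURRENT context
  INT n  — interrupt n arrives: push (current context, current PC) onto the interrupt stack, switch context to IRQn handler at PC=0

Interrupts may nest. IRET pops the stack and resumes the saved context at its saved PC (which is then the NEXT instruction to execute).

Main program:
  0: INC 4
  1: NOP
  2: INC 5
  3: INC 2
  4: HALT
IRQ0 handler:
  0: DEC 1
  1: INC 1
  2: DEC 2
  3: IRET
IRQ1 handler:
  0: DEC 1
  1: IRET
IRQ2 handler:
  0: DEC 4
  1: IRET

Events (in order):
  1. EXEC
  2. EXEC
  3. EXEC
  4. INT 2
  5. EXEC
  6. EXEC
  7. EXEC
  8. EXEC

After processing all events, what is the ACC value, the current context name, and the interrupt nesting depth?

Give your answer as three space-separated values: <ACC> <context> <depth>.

Answer: 7 MAIN 0

Derivation:
Event 1 (EXEC): [MAIN] PC=0: INC 4 -> ACC=4
Event 2 (EXEC): [MAIN] PC=1: NOP
Event 3 (EXEC): [MAIN] PC=2: INC 5 -> ACC=9
Event 4 (INT 2): INT 2 arrives: push (MAIN, PC=3), enter IRQ2 at PC=0 (depth now 1)
Event 5 (EXEC): [IRQ2] PC=0: DEC 4 -> ACC=5
Event 6 (EXEC): [IRQ2] PC=1: IRET -> resume MAIN at PC=3 (depth now 0)
Event 7 (EXEC): [MAIN] PC=3: INC 2 -> ACC=7
Event 8 (EXEC): [MAIN] PC=4: HALT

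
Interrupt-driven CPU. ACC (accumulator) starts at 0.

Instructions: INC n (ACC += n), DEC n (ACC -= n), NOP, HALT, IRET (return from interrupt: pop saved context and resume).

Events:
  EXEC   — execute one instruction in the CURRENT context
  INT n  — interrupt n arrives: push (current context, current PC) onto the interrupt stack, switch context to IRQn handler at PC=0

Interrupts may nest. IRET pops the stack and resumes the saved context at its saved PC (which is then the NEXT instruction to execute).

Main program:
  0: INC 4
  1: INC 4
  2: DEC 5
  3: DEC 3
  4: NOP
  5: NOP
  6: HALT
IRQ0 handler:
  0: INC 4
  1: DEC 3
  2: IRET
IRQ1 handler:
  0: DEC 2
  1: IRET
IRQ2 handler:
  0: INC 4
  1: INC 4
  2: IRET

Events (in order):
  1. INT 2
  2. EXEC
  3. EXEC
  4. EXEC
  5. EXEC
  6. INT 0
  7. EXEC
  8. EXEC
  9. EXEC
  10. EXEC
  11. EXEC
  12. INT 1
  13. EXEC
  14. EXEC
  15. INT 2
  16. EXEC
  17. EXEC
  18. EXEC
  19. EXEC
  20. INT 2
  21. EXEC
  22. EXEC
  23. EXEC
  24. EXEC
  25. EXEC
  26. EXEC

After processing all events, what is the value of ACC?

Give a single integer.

Event 1 (INT 2): INT 2 arrives: push (MAIN, PC=0), enter IRQ2 at PC=0 (depth now 1)
Event 2 (EXEC): [IRQ2] PC=0: INC 4 -> ACC=4
Event 3 (EXEC): [IRQ2] PC=1: INC 4 -> ACC=8
Event 4 (EXEC): [IRQ2] PC=2: IRET -> resume MAIN at PC=0 (depth now 0)
Event 5 (EXEC): [MAIN] PC=0: INC 4 -> ACC=12
Event 6 (INT 0): INT 0 arrives: push (MAIN, PC=1), enter IRQ0 at PC=0 (depth now 1)
Event 7 (EXEC): [IRQ0] PC=0: INC 4 -> ACC=16
Event 8 (EXEC): [IRQ0] PC=1: DEC 3 -> ACC=13
Event 9 (EXEC): [IRQ0] PC=2: IRET -> resume MAIN at PC=1 (depth now 0)
Event 10 (EXEC): [MAIN] PC=1: INC 4 -> ACC=17
Event 11 (EXEC): [MAIN] PC=2: DEC 5 -> ACC=12
Event 12 (INT 1): INT 1 arrives: push (MAIN, PC=3), enter IRQ1 at PC=0 (depth now 1)
Event 13 (EXEC): [IRQ1] PC=0: DEC 2 -> ACC=10
Event 14 (EXEC): [IRQ1] PC=1: IRET -> resume MAIN at PC=3 (depth now 0)
Event 15 (INT 2): INT 2 arrives: push (MAIN, PC=3), enter IRQ2 at PC=0 (depth now 1)
Event 16 (EXEC): [IRQ2] PC=0: INC 4 -> ACC=14
Event 17 (EXEC): [IRQ2] PC=1: INC 4 -> ACC=18
Event 18 (EXEC): [IRQ2] PC=2: IRET -> resume MAIN at PC=3 (depth now 0)
Event 19 (EXEC): [MAIN] PC=3: DEC 3 -> ACC=15
Event 20 (INT 2): INT 2 arrives: push (MAIN, PC=4), enter IRQ2 at PC=0 (depth now 1)
Event 21 (EXEC): [IRQ2] PC=0: INC 4 -> ACC=19
Event 22 (EXEC): [IRQ2] PC=1: INC 4 -> ACC=23
Event 23 (EXEC): [IRQ2] PC=2: IRET -> resume MAIN at PC=4 (depth now 0)
Event 24 (EXEC): [MAIN] PC=4: NOP
Event 25 (EXEC): [MAIN] PC=5: NOP
Event 26 (EXEC): [MAIN] PC=6: HALT

Answer: 23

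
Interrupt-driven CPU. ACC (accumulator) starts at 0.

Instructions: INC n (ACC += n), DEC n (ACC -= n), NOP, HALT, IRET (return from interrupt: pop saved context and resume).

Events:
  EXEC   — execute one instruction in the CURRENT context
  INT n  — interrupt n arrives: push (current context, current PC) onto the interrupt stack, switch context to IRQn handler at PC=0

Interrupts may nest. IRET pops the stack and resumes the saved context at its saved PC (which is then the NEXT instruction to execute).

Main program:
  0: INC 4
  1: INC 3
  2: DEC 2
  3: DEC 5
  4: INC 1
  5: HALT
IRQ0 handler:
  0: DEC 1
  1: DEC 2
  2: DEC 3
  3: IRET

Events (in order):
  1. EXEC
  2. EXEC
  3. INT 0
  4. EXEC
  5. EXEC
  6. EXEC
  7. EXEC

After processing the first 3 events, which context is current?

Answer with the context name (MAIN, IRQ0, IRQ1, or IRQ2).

Event 1 (EXEC): [MAIN] PC=0: INC 4 -> ACC=4
Event 2 (EXEC): [MAIN] PC=1: INC 3 -> ACC=7
Event 3 (INT 0): INT 0 arrives: push (MAIN, PC=2), enter IRQ0 at PC=0 (depth now 1)

Answer: IRQ0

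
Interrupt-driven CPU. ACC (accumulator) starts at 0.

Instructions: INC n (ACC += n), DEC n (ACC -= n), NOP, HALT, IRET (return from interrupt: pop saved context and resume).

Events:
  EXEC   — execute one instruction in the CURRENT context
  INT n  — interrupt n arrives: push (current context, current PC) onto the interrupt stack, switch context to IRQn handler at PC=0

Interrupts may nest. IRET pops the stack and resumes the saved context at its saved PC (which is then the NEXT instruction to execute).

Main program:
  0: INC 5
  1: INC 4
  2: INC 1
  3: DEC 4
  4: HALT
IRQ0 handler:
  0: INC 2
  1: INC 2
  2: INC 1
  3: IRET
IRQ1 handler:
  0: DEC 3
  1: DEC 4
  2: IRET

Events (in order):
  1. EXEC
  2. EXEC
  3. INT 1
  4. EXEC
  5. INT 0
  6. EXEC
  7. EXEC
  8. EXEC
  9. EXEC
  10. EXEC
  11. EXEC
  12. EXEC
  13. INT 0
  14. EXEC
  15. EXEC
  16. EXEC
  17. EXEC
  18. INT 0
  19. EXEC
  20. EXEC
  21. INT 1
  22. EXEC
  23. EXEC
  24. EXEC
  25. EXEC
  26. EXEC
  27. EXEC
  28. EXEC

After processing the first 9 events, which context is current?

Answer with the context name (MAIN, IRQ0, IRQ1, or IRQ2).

Answer: IRQ1

Derivation:
Event 1 (EXEC): [MAIN] PC=0: INC 5 -> ACC=5
Event 2 (EXEC): [MAIN] PC=1: INC 4 -> ACC=9
Event 3 (INT 1): INT 1 arrives: push (MAIN, PC=2), enter IRQ1 at PC=0 (depth now 1)
Event 4 (EXEC): [IRQ1] PC=0: DEC 3 -> ACC=6
Event 5 (INT 0): INT 0 arrives: push (IRQ1, PC=1), enter IRQ0 at PC=0 (depth now 2)
Event 6 (EXEC): [IRQ0] PC=0: INC 2 -> ACC=8
Event 7 (EXEC): [IRQ0] PC=1: INC 2 -> ACC=10
Event 8 (EXEC): [IRQ0] PC=2: INC 1 -> ACC=11
Event 9 (EXEC): [IRQ0] PC=3: IRET -> resume IRQ1 at PC=1 (depth now 1)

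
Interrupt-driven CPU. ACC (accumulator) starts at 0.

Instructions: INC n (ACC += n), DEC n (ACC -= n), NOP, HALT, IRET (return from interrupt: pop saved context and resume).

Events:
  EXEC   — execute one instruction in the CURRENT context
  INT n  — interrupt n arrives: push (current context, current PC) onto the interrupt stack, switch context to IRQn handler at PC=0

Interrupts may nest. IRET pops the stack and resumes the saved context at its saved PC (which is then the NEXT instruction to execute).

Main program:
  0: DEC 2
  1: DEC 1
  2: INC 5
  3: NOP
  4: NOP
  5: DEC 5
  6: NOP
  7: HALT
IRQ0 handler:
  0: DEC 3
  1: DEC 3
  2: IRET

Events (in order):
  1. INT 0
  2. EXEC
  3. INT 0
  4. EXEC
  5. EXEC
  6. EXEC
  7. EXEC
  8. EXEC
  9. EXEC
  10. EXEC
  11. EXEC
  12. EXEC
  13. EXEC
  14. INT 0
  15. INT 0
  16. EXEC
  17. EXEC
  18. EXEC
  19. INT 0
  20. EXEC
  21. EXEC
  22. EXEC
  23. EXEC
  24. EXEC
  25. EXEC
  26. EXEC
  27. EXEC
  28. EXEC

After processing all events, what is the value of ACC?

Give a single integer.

Answer: -33

Derivation:
Event 1 (INT 0): INT 0 arrives: push (MAIN, PC=0), enter IRQ0 at PC=0 (depth now 1)
Event 2 (EXEC): [IRQ0] PC=0: DEC 3 -> ACC=-3
Event 3 (INT 0): INT 0 arrives: push (IRQ0, PC=1), enter IRQ0 at PC=0 (depth now 2)
Event 4 (EXEC): [IRQ0] PC=0: DEC 3 -> ACC=-6
Event 5 (EXEC): [IRQ0] PC=1: DEC 3 -> ACC=-9
Event 6 (EXEC): [IRQ0] PC=2: IRET -> resume IRQ0 at PC=1 (depth now 1)
Event 7 (EXEC): [IRQ0] PC=1: DEC 3 -> ACC=-12
Event 8 (EXEC): [IRQ0] PC=2: IRET -> resume MAIN at PC=0 (depth now 0)
Event 9 (EXEC): [MAIN] PC=0: DEC 2 -> ACC=-14
Event 10 (EXEC): [MAIN] PC=1: DEC 1 -> ACC=-15
Event 11 (EXEC): [MAIN] PC=2: INC 5 -> ACC=-10
Event 12 (EXEC): [MAIN] PC=3: NOP
Event 13 (EXEC): [MAIN] PC=4: NOP
Event 14 (INT 0): INT 0 arrives: push (MAIN, PC=5), enter IRQ0 at PC=0 (depth now 1)
Event 15 (INT 0): INT 0 arrives: push (IRQ0, PC=0), enter IRQ0 at PC=0 (depth now 2)
Event 16 (EXEC): [IRQ0] PC=0: DEC 3 -> ACC=-13
Event 17 (EXEC): [IRQ0] PC=1: DEC 3 -> ACC=-16
Event 18 (EXEC): [IRQ0] PC=2: IRET -> resume IRQ0 at PC=0 (depth now 1)
Event 19 (INT 0): INT 0 arrives: push (IRQ0, PC=0), enter IRQ0 at PC=0 (depth now 2)
Event 20 (EXEC): [IRQ0] PC=0: DEC 3 -> ACC=-19
Event 21 (EXEC): [IRQ0] PC=1: DEC 3 -> ACC=-22
Event 22 (EXEC): [IRQ0] PC=2: IRET -> resume IRQ0 at PC=0 (depth now 1)
Event 23 (EXEC): [IRQ0] PC=0: DEC 3 -> ACC=-25
Event 24 (EXEC): [IRQ0] PC=1: DEC 3 -> ACC=-28
Event 25 (EXEC): [IRQ0] PC=2: IRET -> resume MAIN at PC=5 (depth now 0)
Event 26 (EXEC): [MAIN] PC=5: DEC 5 -> ACC=-33
Event 27 (EXEC): [MAIN] PC=6: NOP
Event 28 (EXEC): [MAIN] PC=7: HALT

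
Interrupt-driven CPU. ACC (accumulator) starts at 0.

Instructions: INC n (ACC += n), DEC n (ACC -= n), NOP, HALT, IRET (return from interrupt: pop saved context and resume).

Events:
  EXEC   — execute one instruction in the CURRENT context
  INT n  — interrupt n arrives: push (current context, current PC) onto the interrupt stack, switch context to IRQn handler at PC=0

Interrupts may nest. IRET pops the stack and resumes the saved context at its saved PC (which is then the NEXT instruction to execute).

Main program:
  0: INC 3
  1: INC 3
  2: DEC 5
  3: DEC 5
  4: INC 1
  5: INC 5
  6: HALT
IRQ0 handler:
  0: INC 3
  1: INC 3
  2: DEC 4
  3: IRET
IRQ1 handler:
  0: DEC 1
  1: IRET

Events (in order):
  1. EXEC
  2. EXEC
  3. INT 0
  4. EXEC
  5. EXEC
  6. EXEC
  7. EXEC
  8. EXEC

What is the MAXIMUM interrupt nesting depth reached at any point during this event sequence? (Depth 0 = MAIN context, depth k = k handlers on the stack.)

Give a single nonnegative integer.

Answer: 1

Derivation:
Event 1 (EXEC): [MAIN] PC=0: INC 3 -> ACC=3 [depth=0]
Event 2 (EXEC): [MAIN] PC=1: INC 3 -> ACC=6 [depth=0]
Event 3 (INT 0): INT 0 arrives: push (MAIN, PC=2), enter IRQ0 at PC=0 (depth now 1) [depth=1]
Event 4 (EXEC): [IRQ0] PC=0: INC 3 -> ACC=9 [depth=1]
Event 5 (EXEC): [IRQ0] PC=1: INC 3 -> ACC=12 [depth=1]
Event 6 (EXEC): [IRQ0] PC=2: DEC 4 -> ACC=8 [depth=1]
Event 7 (EXEC): [IRQ0] PC=3: IRET -> resume MAIN at PC=2 (depth now 0) [depth=0]
Event 8 (EXEC): [MAIN] PC=2: DEC 5 -> ACC=3 [depth=0]
Max depth observed: 1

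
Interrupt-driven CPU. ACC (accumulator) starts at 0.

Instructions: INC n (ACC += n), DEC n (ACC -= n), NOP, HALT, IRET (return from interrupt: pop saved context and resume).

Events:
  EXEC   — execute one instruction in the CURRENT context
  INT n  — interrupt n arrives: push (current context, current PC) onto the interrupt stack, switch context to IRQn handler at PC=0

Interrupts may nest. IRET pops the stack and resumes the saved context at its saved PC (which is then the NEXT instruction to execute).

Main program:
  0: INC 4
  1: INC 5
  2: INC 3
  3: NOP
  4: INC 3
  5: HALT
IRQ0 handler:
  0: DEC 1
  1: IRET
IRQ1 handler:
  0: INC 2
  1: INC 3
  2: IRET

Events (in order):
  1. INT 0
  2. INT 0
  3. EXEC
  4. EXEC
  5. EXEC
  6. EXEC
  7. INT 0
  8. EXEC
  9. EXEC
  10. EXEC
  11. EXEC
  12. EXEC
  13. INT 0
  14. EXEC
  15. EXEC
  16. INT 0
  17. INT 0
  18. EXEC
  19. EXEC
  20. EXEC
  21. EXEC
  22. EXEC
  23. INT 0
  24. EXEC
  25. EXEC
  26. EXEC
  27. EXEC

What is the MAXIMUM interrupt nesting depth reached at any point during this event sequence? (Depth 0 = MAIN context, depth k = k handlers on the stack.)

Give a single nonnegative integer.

Answer: 2

Derivation:
Event 1 (INT 0): INT 0 arrives: push (MAIN, PC=0), enter IRQ0 at PC=0 (depth now 1) [depth=1]
Event 2 (INT 0): INT 0 arrives: push (IRQ0, PC=0), enter IRQ0 at PC=0 (depth now 2) [depth=2]
Event 3 (EXEC): [IRQ0] PC=0: DEC 1 -> ACC=-1 [depth=2]
Event 4 (EXEC): [IRQ0] PC=1: IRET -> resume IRQ0 at PC=0 (depth now 1) [depth=1]
Event 5 (EXEC): [IRQ0] PC=0: DEC 1 -> ACC=-2 [depth=1]
Event 6 (EXEC): [IRQ0] PC=1: IRET -> resume MAIN at PC=0 (depth now 0) [depth=0]
Event 7 (INT 0): INT 0 arrives: push (MAIN, PC=0), enter IRQ0 at PC=0 (depth now 1) [depth=1]
Event 8 (EXEC): [IRQ0] PC=0: DEC 1 -> ACC=-3 [depth=1]
Event 9 (EXEC): [IRQ0] PC=1: IRET -> resume MAIN at PC=0 (depth now 0) [depth=0]
Event 10 (EXEC): [MAIN] PC=0: INC 4 -> ACC=1 [depth=0]
Event 11 (EXEC): [MAIN] PC=1: INC 5 -> ACC=6 [depth=0]
Event 12 (EXEC): [MAIN] PC=2: INC 3 -> ACC=9 [depth=0]
Event 13 (INT 0): INT 0 arrives: push (MAIN, PC=3), enter IRQ0 at PC=0 (depth now 1) [depth=1]
Event 14 (EXEC): [IRQ0] PC=0: DEC 1 -> ACC=8 [depth=1]
Event 15 (EXEC): [IRQ0] PC=1: IRET -> resume MAIN at PC=3 (depth now 0) [depth=0]
Event 16 (INT 0): INT 0 arrives: push (MAIN, PC=3), enter IRQ0 at PC=0 (depth now 1) [depth=1]
Event 17 (INT 0): INT 0 arrives: push (IRQ0, PC=0), enter IRQ0 at PC=0 (depth now 2) [depth=2]
Event 18 (EXEC): [IRQ0] PC=0: DEC 1 -> ACC=7 [depth=2]
Event 19 (EXEC): [IRQ0] PC=1: IRET -> resume IRQ0 at PC=0 (depth now 1) [depth=1]
Event 20 (EXEC): [IRQ0] PC=0: DEC 1 -> ACC=6 [depth=1]
Event 21 (EXEC): [IRQ0] PC=1: IRET -> resume MAIN at PC=3 (depth now 0) [depth=0]
Event 22 (EXEC): [MAIN] PC=3: NOP [depth=0]
Event 23 (INT 0): INT 0 arrives: push (MAIN, PC=4), enter IRQ0 at PC=0 (depth now 1) [depth=1]
Event 24 (EXEC): [IRQ0] PC=0: DEC 1 -> ACC=5 [depth=1]
Event 25 (EXEC): [IRQ0] PC=1: IRET -> resume MAIN at PC=4 (depth now 0) [depth=0]
Event 26 (EXEC): [MAIN] PC=4: INC 3 -> ACC=8 [depth=0]
Event 27 (EXEC): [MAIN] PC=5: HALT [depth=0]
Max depth observed: 2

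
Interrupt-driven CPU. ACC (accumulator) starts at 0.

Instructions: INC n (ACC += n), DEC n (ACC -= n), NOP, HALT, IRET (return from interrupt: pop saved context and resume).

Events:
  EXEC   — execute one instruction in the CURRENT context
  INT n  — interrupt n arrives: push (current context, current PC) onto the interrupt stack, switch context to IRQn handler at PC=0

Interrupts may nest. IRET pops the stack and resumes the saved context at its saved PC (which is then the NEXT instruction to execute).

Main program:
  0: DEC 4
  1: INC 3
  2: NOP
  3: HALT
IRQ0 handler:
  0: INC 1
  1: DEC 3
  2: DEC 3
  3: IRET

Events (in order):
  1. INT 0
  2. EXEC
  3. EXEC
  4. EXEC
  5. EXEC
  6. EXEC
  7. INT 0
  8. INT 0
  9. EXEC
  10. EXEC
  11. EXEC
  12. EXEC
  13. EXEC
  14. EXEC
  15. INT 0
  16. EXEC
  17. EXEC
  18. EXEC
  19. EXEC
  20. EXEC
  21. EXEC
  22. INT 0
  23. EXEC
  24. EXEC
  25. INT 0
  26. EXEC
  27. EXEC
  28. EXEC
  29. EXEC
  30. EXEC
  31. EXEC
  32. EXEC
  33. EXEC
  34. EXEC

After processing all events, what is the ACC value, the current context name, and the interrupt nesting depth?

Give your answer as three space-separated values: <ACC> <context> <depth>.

Event 1 (INT 0): INT 0 arrives: push (MAIN, PC=0), enter IRQ0 at PC=0 (depth now 1)
Event 2 (EXEC): [IRQ0] PC=0: INC 1 -> ACC=1
Event 3 (EXEC): [IRQ0] PC=1: DEC 3 -> ACC=-2
Event 4 (EXEC): [IRQ0] PC=2: DEC 3 -> ACC=-5
Event 5 (EXEC): [IRQ0] PC=3: IRET -> resume MAIN at PC=0 (depth now 0)
Event 6 (EXEC): [MAIN] PC=0: DEC 4 -> ACC=-9
Event 7 (INT 0): INT 0 arrives: push (MAIN, PC=1), enter IRQ0 at PC=0 (depth now 1)
Event 8 (INT 0): INT 0 arrives: push (IRQ0, PC=0), enter IRQ0 at PC=0 (depth now 2)
Event 9 (EXEC): [IRQ0] PC=0: INC 1 -> ACC=-8
Event 10 (EXEC): [IRQ0] PC=1: DEC 3 -> ACC=-11
Event 11 (EXEC): [IRQ0] PC=2: DEC 3 -> ACC=-14
Event 12 (EXEC): [IRQ0] PC=3: IRET -> resume IRQ0 at PC=0 (depth now 1)
Event 13 (EXEC): [IRQ0] PC=0: INC 1 -> ACC=-13
Event 14 (EXEC): [IRQ0] PC=1: DEC 3 -> ACC=-16
Event 15 (INT 0): INT 0 arrives: push (IRQ0, PC=2), enter IRQ0 at PC=0 (depth now 2)
Event 16 (EXEC): [IRQ0] PC=0: INC 1 -> ACC=-15
Event 17 (EXEC): [IRQ0] PC=1: DEC 3 -> ACC=-18
Event 18 (EXEC): [IRQ0] PC=2: DEC 3 -> ACC=-21
Event 19 (EXEC): [IRQ0] PC=3: IRET -> resume IRQ0 at PC=2 (depth now 1)
Event 20 (EXEC): [IRQ0] PC=2: DEC 3 -> ACC=-24
Event 21 (EXEC): [IRQ0] PC=3: IRET -> resume MAIN at PC=1 (depth now 0)
Event 22 (INT 0): INT 0 arrives: push (MAIN, PC=1), enter IRQ0 at PC=0 (depth now 1)
Event 23 (EXEC): [IRQ0] PC=0: INC 1 -> ACC=-23
Event 24 (EXEC): [IRQ0] PC=1: DEC 3 -> ACC=-26
Event 25 (INT 0): INT 0 arrives: push (IRQ0, PC=2), enter IRQ0 at PC=0 (depth now 2)
Event 26 (EXEC): [IRQ0] PC=0: INC 1 -> ACC=-25
Event 27 (EXEC): [IRQ0] PC=1: DEC 3 -> ACC=-28
Event 28 (EXEC): [IRQ0] PC=2: DEC 3 -> ACC=-31
Event 29 (EXEC): [IRQ0] PC=3: IRET -> resume IRQ0 at PC=2 (depth now 1)
Event 30 (EXEC): [IRQ0] PC=2: DEC 3 -> ACC=-34
Event 31 (EXEC): [IRQ0] PC=3: IRET -> resume MAIN at PC=1 (depth now 0)
Event 32 (EXEC): [MAIN] PC=1: INC 3 -> ACC=-31
Event 33 (EXEC): [MAIN] PC=2: NOP
Event 34 (EXEC): [MAIN] PC=3: HALT

Answer: -31 MAIN 0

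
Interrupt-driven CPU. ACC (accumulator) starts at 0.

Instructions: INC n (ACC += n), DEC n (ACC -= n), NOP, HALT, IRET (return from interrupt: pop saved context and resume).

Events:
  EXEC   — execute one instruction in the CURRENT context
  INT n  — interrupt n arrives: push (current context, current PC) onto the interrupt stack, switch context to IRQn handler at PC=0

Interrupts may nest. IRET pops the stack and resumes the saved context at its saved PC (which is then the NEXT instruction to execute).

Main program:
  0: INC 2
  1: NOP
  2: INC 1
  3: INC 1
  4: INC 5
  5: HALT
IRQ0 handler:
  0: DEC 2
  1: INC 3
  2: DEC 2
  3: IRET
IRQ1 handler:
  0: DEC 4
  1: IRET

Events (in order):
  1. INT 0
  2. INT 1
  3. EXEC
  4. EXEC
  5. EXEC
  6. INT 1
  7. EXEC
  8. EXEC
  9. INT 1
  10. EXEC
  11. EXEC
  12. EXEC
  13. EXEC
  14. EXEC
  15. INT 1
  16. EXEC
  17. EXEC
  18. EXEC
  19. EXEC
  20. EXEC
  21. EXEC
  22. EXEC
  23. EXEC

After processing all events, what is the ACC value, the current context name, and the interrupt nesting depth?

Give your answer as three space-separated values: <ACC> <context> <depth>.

Answer: -8 MAIN 0

Derivation:
Event 1 (INT 0): INT 0 arrives: push (MAIN, PC=0), enter IRQ0 at PC=0 (depth now 1)
Event 2 (INT 1): INT 1 arrives: push (IRQ0, PC=0), enter IRQ1 at PC=0 (depth now 2)
Event 3 (EXEC): [IRQ1] PC=0: DEC 4 -> ACC=-4
Event 4 (EXEC): [IRQ1] PC=1: IRET -> resume IRQ0 at PC=0 (depth now 1)
Event 5 (EXEC): [IRQ0] PC=0: DEC 2 -> ACC=-6
Event 6 (INT 1): INT 1 arrives: push (IRQ0, PC=1), enter IRQ1 at PC=0 (depth now 2)
Event 7 (EXEC): [IRQ1] PC=0: DEC 4 -> ACC=-10
Event 8 (EXEC): [IRQ1] PC=1: IRET -> resume IRQ0 at PC=1 (depth now 1)
Event 9 (INT 1): INT 1 arrives: push (IRQ0, PC=1), enter IRQ1 at PC=0 (depth now 2)
Event 10 (EXEC): [IRQ1] PC=0: DEC 4 -> ACC=-14
Event 11 (EXEC): [IRQ1] PC=1: IRET -> resume IRQ0 at PC=1 (depth now 1)
Event 12 (EXEC): [IRQ0] PC=1: INC 3 -> ACC=-11
Event 13 (EXEC): [IRQ0] PC=2: DEC 2 -> ACC=-13
Event 14 (EXEC): [IRQ0] PC=3: IRET -> resume MAIN at PC=0 (depth now 0)
Event 15 (INT 1): INT 1 arrives: push (MAIN, PC=0), enter IRQ1 at PC=0 (depth now 1)
Event 16 (EXEC): [IRQ1] PC=0: DEC 4 -> ACC=-17
Event 17 (EXEC): [IRQ1] PC=1: IRET -> resume MAIN at PC=0 (depth now 0)
Event 18 (EXEC): [MAIN] PC=0: INC 2 -> ACC=-15
Event 19 (EXEC): [MAIN] PC=1: NOP
Event 20 (EXEC): [MAIN] PC=2: INC 1 -> ACC=-14
Event 21 (EXEC): [MAIN] PC=3: INC 1 -> ACC=-13
Event 22 (EXEC): [MAIN] PC=4: INC 5 -> ACC=-8
Event 23 (EXEC): [MAIN] PC=5: HALT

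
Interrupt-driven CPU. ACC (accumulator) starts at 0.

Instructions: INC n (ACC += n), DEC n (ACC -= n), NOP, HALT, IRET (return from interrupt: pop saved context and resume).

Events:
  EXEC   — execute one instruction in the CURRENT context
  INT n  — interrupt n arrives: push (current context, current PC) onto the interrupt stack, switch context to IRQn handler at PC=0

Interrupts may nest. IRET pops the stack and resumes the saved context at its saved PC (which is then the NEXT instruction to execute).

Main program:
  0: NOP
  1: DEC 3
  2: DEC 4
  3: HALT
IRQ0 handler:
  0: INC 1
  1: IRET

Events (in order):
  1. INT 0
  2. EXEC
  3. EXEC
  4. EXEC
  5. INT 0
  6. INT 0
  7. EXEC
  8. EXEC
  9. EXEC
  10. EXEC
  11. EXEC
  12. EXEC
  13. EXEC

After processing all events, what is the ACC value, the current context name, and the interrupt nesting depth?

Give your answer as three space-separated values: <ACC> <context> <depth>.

Event 1 (INT 0): INT 0 arrives: push (MAIN, PC=0), enter IRQ0 at PC=0 (depth now 1)
Event 2 (EXEC): [IRQ0] PC=0: INC 1 -> ACC=1
Event 3 (EXEC): [IRQ0] PC=1: IRET -> resume MAIN at PC=0 (depth now 0)
Event 4 (EXEC): [MAIN] PC=0: NOP
Event 5 (INT 0): INT 0 arrives: push (MAIN, PC=1), enter IRQ0 at PC=0 (depth now 1)
Event 6 (INT 0): INT 0 arrives: push (IRQ0, PC=0), enter IRQ0 at PC=0 (depth now 2)
Event 7 (EXEC): [IRQ0] PC=0: INC 1 -> ACC=2
Event 8 (EXEC): [IRQ0] PC=1: IRET -> resume IRQ0 at PC=0 (depth now 1)
Event 9 (EXEC): [IRQ0] PC=0: INC 1 -> ACC=3
Event 10 (EXEC): [IRQ0] PC=1: IRET -> resume MAIN at PC=1 (depth now 0)
Event 11 (EXEC): [MAIN] PC=1: DEC 3 -> ACC=0
Event 12 (EXEC): [MAIN] PC=2: DEC 4 -> ACC=-4
Event 13 (EXEC): [MAIN] PC=3: HALT

Answer: -4 MAIN 0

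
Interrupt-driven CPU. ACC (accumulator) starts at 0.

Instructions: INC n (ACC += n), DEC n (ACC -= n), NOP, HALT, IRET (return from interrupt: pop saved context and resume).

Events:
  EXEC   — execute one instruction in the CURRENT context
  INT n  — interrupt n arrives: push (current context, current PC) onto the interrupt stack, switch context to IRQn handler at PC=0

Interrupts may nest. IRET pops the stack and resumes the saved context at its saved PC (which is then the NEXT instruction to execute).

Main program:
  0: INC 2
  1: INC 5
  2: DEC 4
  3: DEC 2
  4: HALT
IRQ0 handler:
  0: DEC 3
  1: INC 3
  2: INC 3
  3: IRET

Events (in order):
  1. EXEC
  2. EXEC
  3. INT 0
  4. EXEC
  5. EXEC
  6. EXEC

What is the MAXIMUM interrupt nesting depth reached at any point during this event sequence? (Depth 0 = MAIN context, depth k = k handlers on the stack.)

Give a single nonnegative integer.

Event 1 (EXEC): [MAIN] PC=0: INC 2 -> ACC=2 [depth=0]
Event 2 (EXEC): [MAIN] PC=1: INC 5 -> ACC=7 [depth=0]
Event 3 (INT 0): INT 0 arrives: push (MAIN, PC=2), enter IRQ0 at PC=0 (depth now 1) [depth=1]
Event 4 (EXEC): [IRQ0] PC=0: DEC 3 -> ACC=4 [depth=1]
Event 5 (EXEC): [IRQ0] PC=1: INC 3 -> ACC=7 [depth=1]
Event 6 (EXEC): [IRQ0] PC=2: INC 3 -> ACC=10 [depth=1]
Max depth observed: 1

Answer: 1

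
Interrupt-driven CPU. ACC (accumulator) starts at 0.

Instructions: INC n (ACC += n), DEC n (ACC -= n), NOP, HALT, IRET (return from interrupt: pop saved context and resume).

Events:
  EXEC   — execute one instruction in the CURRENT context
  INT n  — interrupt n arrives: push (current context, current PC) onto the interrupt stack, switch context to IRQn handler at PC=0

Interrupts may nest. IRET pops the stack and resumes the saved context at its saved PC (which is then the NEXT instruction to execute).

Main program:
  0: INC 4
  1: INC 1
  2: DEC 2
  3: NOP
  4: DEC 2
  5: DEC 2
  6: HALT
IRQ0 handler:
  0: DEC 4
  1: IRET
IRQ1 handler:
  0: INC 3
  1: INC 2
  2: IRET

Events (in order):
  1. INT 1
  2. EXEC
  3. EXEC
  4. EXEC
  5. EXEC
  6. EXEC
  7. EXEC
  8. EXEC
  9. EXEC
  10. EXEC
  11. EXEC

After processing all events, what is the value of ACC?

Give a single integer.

Answer: 4

Derivation:
Event 1 (INT 1): INT 1 arrives: push (MAIN, PC=0), enter IRQ1 at PC=0 (depth now 1)
Event 2 (EXEC): [IRQ1] PC=0: INC 3 -> ACC=3
Event 3 (EXEC): [IRQ1] PC=1: INC 2 -> ACC=5
Event 4 (EXEC): [IRQ1] PC=2: IRET -> resume MAIN at PC=0 (depth now 0)
Event 5 (EXEC): [MAIN] PC=0: INC 4 -> ACC=9
Event 6 (EXEC): [MAIN] PC=1: INC 1 -> ACC=10
Event 7 (EXEC): [MAIN] PC=2: DEC 2 -> ACC=8
Event 8 (EXEC): [MAIN] PC=3: NOP
Event 9 (EXEC): [MAIN] PC=4: DEC 2 -> ACC=6
Event 10 (EXEC): [MAIN] PC=5: DEC 2 -> ACC=4
Event 11 (EXEC): [MAIN] PC=6: HALT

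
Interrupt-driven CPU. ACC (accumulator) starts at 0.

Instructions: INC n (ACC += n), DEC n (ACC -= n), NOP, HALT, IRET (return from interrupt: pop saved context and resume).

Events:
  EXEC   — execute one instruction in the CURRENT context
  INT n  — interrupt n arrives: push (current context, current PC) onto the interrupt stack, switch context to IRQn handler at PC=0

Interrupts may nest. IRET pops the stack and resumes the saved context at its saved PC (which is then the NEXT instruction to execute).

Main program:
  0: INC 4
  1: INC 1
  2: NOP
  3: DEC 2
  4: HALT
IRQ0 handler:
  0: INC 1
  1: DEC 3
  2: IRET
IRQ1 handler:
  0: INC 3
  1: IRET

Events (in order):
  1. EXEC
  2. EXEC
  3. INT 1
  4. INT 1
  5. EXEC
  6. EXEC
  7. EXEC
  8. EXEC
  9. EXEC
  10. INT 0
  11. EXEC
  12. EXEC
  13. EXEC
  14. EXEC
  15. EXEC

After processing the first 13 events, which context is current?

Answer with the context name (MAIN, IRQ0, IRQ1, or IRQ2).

Event 1 (EXEC): [MAIN] PC=0: INC 4 -> ACC=4
Event 2 (EXEC): [MAIN] PC=1: INC 1 -> ACC=5
Event 3 (INT 1): INT 1 arrives: push (MAIN, PC=2), enter IRQ1 at PC=0 (depth now 1)
Event 4 (INT 1): INT 1 arrives: push (IRQ1, PC=0), enter IRQ1 at PC=0 (depth now 2)
Event 5 (EXEC): [IRQ1] PC=0: INC 3 -> ACC=8
Event 6 (EXEC): [IRQ1] PC=1: IRET -> resume IRQ1 at PC=0 (depth now 1)
Event 7 (EXEC): [IRQ1] PC=0: INC 3 -> ACC=11
Event 8 (EXEC): [IRQ1] PC=1: IRET -> resume MAIN at PC=2 (depth now 0)
Event 9 (EXEC): [MAIN] PC=2: NOP
Event 10 (INT 0): INT 0 arrives: push (MAIN, PC=3), enter IRQ0 at PC=0 (depth now 1)
Event 11 (EXEC): [IRQ0] PC=0: INC 1 -> ACC=12
Event 12 (EXEC): [IRQ0] PC=1: DEC 3 -> ACC=9
Event 13 (EXEC): [IRQ0] PC=2: IRET -> resume MAIN at PC=3 (depth now 0)

Answer: MAIN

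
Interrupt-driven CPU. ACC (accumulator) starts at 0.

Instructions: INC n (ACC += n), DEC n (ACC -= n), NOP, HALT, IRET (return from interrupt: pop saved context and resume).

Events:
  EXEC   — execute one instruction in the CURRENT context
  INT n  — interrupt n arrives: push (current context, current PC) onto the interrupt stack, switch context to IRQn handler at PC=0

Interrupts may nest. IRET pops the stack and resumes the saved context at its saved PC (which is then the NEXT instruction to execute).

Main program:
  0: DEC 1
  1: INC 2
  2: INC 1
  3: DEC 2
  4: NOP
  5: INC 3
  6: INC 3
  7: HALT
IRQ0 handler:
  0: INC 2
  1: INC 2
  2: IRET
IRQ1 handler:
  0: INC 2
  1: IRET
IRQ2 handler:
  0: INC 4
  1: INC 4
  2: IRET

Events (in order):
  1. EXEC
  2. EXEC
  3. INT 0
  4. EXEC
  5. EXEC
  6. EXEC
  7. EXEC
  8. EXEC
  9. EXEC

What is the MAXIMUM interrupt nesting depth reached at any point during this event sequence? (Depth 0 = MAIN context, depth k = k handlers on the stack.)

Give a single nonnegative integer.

Event 1 (EXEC): [MAIN] PC=0: DEC 1 -> ACC=-1 [depth=0]
Event 2 (EXEC): [MAIN] PC=1: INC 2 -> ACC=1 [depth=0]
Event 3 (INT 0): INT 0 arrives: push (MAIN, PC=2), enter IRQ0 at PC=0 (depth now 1) [depth=1]
Event 4 (EXEC): [IRQ0] PC=0: INC 2 -> ACC=3 [depth=1]
Event 5 (EXEC): [IRQ0] PC=1: INC 2 -> ACC=5 [depth=1]
Event 6 (EXEC): [IRQ0] PC=2: IRET -> resume MAIN at PC=2 (depth now 0) [depth=0]
Event 7 (EXEC): [MAIN] PC=2: INC 1 -> ACC=6 [depth=0]
Event 8 (EXEC): [MAIN] PC=3: DEC 2 -> ACC=4 [depth=0]
Event 9 (EXEC): [MAIN] PC=4: NOP [depth=0]
Max depth observed: 1

Answer: 1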